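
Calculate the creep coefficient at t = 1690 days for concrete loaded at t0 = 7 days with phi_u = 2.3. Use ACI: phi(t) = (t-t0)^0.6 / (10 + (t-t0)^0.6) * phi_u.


dt = 1690 - 7 = 1683
phi = 1683^0.6 / (10 + 1683^0.6) * 2.3
= 2.061

2.061


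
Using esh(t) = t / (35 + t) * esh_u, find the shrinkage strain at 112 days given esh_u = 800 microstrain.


esh(112) = 112 / (35 + 112) * 800
= 112 / 147 * 800
= 609.5 microstrain

609.5


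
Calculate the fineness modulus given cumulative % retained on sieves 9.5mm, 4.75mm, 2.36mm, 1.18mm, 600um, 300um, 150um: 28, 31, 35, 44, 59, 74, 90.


FM = sum(cumulative % retained) / 100
= 361 / 100
= 3.61

3.61


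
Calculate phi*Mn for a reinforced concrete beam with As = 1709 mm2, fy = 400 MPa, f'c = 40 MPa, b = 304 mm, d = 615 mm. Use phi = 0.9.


a = As * fy / (0.85 * f'c * b)
= 1709 * 400 / (0.85 * 40 * 304)
= 66.1378 mm
Mn = As * fy * (d - a/2) / 10^6
= 397.8081 kN-m
phi*Mn = 0.9 * 397.8081 = 358.03 kN-m

358.03


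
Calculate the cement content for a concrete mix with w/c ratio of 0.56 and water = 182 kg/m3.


Cement = water / (w/c)
= 182 / 0.56
= 325.0 kg/m3

325.0


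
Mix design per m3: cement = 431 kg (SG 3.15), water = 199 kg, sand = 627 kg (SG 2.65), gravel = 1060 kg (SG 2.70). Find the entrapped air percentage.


Vol cement = 431 / (3.15 * 1000) = 0.136825 m3
Vol water = 199 / 1000 = 0.199 m3
Vol sand = 627 / (2.65 * 1000) = 0.236604 m3
Vol gravel = 1060 / (2.70 * 1000) = 0.392593 m3
Total solid + water volume = 0.965022 m3
Air = (1 - 0.965022) * 100 = 3.5%

3.5


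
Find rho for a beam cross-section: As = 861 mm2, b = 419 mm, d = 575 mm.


rho = As / (b * d)
= 861 / (419 * 575)
= 0.0036

0.0036


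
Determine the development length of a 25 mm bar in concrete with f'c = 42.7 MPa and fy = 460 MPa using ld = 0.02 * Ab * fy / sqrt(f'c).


Ab = pi * 25^2 / 4 = 490.874 mm2
ld = 0.02 * 490.874 * 460 / sqrt(42.7)
= 691.1 mm

691.1


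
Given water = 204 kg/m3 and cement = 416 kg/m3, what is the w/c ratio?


w/c = water / cement
w/c = 204 / 416 = 0.49

0.49


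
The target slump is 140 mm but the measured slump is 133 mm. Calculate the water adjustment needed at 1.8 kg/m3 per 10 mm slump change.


Difference = 140 - 133 = 7 mm
Water adjustment = 7 * 1.8 / 10 = 1.3 kg/m3

1.3


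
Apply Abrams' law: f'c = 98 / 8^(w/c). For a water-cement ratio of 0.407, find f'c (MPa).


f'c = 98 / 8^0.407
= 98 / 2.331
= 42.04 MPa

42.04


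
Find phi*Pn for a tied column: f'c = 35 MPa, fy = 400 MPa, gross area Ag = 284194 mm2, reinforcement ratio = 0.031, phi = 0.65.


Ast = rho * Ag = 0.031 * 284194 = 8810.014 mm2
phi*Pn = 0.65 * 0.80 * (0.85 * 35 * (284194 - 8810.014) + 400 * 8810.014) / 1000
= 6092.67 kN

6092.67


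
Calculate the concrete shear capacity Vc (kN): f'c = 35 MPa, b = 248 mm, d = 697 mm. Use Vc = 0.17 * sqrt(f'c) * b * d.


Vc = 0.17 * sqrt(35) * 248 * 697 / 1000
= 173.85 kN

173.85


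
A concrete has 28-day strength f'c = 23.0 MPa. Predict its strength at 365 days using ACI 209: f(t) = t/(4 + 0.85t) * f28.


f(365) = 365 / (4 + 0.85 * 365) * 23.0
= 365 / 314.25 * 23.0
= 26.71 MPa

26.71


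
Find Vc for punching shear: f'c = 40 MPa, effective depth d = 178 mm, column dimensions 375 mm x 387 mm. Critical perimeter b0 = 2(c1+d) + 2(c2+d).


b0 = 2*(375 + 178) + 2*(387 + 178) = 2236 mm
Vc = 0.33 * sqrt(40) * 2236 * 178 / 1000
= 830.68 kN

830.68


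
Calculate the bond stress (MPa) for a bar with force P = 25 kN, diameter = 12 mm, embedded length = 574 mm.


u = P / (pi * db * ld)
= 25 * 1000 / (pi * 12 * 574)
= 1.155 MPa

1.155


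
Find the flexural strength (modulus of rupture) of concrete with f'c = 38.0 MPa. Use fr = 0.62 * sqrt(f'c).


fr = 0.62 * sqrt(38.0)
= 3.822 MPa

3.822


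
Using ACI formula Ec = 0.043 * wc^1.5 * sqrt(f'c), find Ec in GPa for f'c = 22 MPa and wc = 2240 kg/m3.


Ec = 0.043 * 2240^1.5 * sqrt(22) / 1000
= 21.38 GPa

21.38


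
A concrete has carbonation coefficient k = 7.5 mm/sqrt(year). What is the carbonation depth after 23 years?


depth = k * sqrt(t)
= 7.5 * sqrt(23)
= 35.97 mm

35.97


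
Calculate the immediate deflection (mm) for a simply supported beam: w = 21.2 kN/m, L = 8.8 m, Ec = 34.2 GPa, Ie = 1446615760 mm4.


Convert: L = 8.8 m = 8800 mm, Ec = 34.2 GPa = 34200 MPa
delta = 5 * 21.2 * 8800^4 / (384 * 34200 * 1446615760)
= 33.46 mm

33.46


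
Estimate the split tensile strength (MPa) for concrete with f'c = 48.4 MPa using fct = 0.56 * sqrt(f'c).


fct = 0.56 * sqrt(48.4)
= 0.56 * 6.957
= 3.896 MPa

3.896


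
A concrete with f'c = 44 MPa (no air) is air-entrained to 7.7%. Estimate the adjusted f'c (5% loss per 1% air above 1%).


Strength loss = (7.7 - 1) * 5 = 33.5%
f'c = 44 * (1 - 33.5/100)
= 29.26 MPa

29.26


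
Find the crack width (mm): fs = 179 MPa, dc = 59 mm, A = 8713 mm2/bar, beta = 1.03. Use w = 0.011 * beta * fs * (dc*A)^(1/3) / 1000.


w = 0.011 * beta * fs * (dc * A)^(1/3) / 1000
= 0.011 * 1.03 * 179 * (59 * 8713)^(1/3) / 1000
= 0.162 mm

0.162


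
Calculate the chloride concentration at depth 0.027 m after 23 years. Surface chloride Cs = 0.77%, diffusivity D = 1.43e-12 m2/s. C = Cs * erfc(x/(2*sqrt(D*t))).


t_seconds = 23 * 365.25 * 24 * 3600 = 725824800.0 s
arg = 0.027 / (2 * sqrt(1.43e-12 * 725824800.0))
= 0.419
erfc(0.419) = 0.5534
C = 0.77 * 0.5534 = 0.4262%

0.4262


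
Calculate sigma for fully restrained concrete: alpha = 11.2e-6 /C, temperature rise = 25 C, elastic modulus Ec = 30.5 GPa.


sigma = alpha * dT * Ec
= 11.2e-6 * 25 * 30.5 * 1000
= 8.54 MPa

8.54


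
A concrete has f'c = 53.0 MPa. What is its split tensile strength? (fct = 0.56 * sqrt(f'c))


fct = 0.56 * sqrt(53.0)
= 0.56 * 7.28
= 4.077 MPa

4.077


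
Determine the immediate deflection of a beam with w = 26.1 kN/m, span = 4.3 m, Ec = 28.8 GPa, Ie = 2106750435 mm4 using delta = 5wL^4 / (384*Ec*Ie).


Convert: L = 4.3 m = 4300 mm, Ec = 28.8 GPa = 28800 MPa
delta = 5 * 26.1 * 4300^4 / (384 * 28800 * 2106750435)
= 1.91 mm

1.91


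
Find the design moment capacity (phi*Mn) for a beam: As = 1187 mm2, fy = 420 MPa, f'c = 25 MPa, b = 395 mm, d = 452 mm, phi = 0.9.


a = As * fy / (0.85 * f'c * b)
= 1187 * 420 / (0.85 * 25 * 395)
= 59.3942 mm
Mn = As * fy * (d - a/2) / 10^6
= 210.5349 kN-m
phi*Mn = 0.9 * 210.5349 = 189.48 kN-m

189.48


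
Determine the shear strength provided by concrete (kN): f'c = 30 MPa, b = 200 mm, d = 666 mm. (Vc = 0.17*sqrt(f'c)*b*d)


Vc = 0.17 * sqrt(30) * 200 * 666 / 1000
= 124.03 kN

124.03


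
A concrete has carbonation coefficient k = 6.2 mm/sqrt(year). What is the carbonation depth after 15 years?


depth = k * sqrt(t)
= 6.2 * sqrt(15)
= 24.01 mm

24.01


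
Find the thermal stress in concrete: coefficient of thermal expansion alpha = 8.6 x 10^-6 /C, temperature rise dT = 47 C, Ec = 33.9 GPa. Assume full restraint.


sigma = alpha * dT * Ec
= 8.6e-6 * 47 * 33.9 * 1000
= 13.702 MPa

13.702


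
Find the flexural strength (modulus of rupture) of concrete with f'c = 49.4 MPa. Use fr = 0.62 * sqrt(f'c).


fr = 0.62 * sqrt(49.4)
= 4.358 MPa

4.358


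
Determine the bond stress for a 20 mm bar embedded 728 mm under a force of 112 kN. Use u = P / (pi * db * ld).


u = P / (pi * db * ld)
= 112 * 1000 / (pi * 20 * 728)
= 2.449 MPa

2.449


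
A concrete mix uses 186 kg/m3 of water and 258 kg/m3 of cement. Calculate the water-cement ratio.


w/c = water / cement
w/c = 186 / 258 = 0.721

0.721


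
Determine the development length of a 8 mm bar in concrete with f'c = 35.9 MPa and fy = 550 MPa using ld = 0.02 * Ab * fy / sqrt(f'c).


Ab = pi * 8^2 / 4 = 50.265 mm2
ld = 0.02 * 50.265 * 550 / sqrt(35.9)
= 92.3 mm

92.3


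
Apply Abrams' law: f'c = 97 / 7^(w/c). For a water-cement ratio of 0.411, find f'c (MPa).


f'c = 97 / 7^0.411
= 97 / 2.225
= 43.59 MPa

43.59


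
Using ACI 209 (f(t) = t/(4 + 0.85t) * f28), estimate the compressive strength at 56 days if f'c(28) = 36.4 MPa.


f(56) = 56 / (4 + 0.85 * 56) * 36.4
= 56 / 51.6 * 36.4
= 39.5 MPa

39.5


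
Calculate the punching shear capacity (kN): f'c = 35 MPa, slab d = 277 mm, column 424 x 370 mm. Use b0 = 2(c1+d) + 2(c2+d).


b0 = 2*(424 + 277) + 2*(370 + 277) = 2696 mm
Vc = 0.33 * sqrt(35) * 2696 * 277 / 1000
= 1457.97 kN

1457.97


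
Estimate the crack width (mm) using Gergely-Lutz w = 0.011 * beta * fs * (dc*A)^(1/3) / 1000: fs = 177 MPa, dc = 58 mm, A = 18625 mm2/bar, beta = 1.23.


w = 0.011 * beta * fs * (dc * A)^(1/3) / 1000
= 0.011 * 1.23 * 177 * (58 * 18625)^(1/3) / 1000
= 0.246 mm

0.246


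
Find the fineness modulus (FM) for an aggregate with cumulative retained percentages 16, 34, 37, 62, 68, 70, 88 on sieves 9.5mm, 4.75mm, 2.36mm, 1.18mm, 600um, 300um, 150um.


FM = sum(cumulative % retained) / 100
= 375 / 100
= 3.75

3.75


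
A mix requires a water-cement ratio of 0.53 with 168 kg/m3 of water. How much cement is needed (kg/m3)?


Cement = water / (w/c)
= 168 / 0.53
= 317.0 kg/m3

317.0


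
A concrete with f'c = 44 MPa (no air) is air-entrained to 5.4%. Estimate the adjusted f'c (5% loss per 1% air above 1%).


Strength loss = (5.4 - 1) * 5 = 22.0%
f'c = 44 * (1 - 22.0/100)
= 34.32 MPa

34.32


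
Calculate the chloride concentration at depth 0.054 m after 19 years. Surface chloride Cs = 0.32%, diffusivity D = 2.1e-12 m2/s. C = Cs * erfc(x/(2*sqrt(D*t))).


t_seconds = 19 * 365.25 * 24 * 3600 = 599594400.0 s
arg = 0.054 / (2 * sqrt(2.1e-12 * 599594400.0))
= 0.7609
erfc(0.7609) = 0.2819
C = 0.32 * 0.2819 = 0.0902%

0.0902


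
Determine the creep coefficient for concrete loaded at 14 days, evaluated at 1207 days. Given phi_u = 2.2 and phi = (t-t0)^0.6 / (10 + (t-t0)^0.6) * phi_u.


dt = 1207 - 14 = 1193
phi = 1193^0.6 / (10 + 1193^0.6) * 2.2
= 1.925

1.925


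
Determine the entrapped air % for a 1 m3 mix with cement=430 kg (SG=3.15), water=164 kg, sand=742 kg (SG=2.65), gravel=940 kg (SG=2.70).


Vol cement = 430 / (3.15 * 1000) = 0.136508 m3
Vol water = 164 / 1000 = 0.164 m3
Vol sand = 742 / (2.65 * 1000) = 0.28 m3
Vol gravel = 940 / (2.70 * 1000) = 0.348148 m3
Total solid + water volume = 0.928656 m3
Air = (1 - 0.928656) * 100 = 7.13%

7.13


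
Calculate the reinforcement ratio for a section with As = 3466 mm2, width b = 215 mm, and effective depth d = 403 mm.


rho = As / (b * d)
= 3466 / (215 * 403)
= 0.04

0.04


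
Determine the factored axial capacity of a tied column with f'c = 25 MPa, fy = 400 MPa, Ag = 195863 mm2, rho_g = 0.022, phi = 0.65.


Ast = rho * Ag = 0.022 * 195863 = 4308.986 mm2
phi*Pn = 0.65 * 0.80 * (0.85 * 25 * (195863 - 4308.986) + 400 * 4308.986) / 1000
= 3012.94 kN

3012.94


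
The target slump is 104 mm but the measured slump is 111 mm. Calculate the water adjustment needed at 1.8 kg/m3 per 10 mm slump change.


Difference = 104 - 111 = -7 mm
Water adjustment = -7 * 1.8 / 10 = -1.3 kg/m3

-1.3


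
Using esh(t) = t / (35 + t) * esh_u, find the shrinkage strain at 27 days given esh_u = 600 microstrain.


esh(27) = 27 / (35 + 27) * 600
= 27 / 62 * 600
= 261.3 microstrain

261.3


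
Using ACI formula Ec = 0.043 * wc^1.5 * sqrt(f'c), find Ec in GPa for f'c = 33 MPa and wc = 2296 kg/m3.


Ec = 0.043 * 2296^1.5 * sqrt(33) / 1000
= 27.18 GPa

27.18


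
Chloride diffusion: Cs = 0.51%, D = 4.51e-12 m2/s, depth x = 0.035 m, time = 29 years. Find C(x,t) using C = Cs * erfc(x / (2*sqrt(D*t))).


t_seconds = 29 * 365.25 * 24 * 3600 = 915170400.0 s
arg = 0.035 / (2 * sqrt(4.51e-12 * 915170400.0))
= 0.2724
erfc(0.2724) = 0.7001
C = 0.51 * 0.7001 = 0.357%

0.357


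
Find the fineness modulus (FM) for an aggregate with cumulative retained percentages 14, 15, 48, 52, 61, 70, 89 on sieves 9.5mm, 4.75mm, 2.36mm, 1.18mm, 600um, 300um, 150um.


FM = sum(cumulative % retained) / 100
= 349 / 100
= 3.49

3.49


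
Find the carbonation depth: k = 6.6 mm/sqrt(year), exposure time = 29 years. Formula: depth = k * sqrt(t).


depth = k * sqrt(t)
= 6.6 * sqrt(29)
= 35.54 mm

35.54


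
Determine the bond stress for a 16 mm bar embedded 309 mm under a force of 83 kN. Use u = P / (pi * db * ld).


u = P / (pi * db * ld)
= 83 * 1000 / (pi * 16 * 309)
= 5.344 MPa

5.344


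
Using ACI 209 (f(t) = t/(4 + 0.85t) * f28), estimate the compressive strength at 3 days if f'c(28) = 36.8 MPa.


f(3) = 3 / (4 + 0.85 * 3) * 36.8
= 3 / 6.55 * 36.8
= 16.85 MPa

16.85


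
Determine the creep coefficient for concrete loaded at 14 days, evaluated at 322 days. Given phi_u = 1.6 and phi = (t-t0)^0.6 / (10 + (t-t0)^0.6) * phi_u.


dt = 322 - 14 = 308
phi = 308^0.6 / (10 + 308^0.6) * 1.6
= 1.211

1.211


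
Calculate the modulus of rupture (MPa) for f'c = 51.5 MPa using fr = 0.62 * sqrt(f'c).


fr = 0.62 * sqrt(51.5)
= 4.449 MPa

4.449


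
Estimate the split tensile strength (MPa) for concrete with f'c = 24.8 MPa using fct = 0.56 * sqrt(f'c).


fct = 0.56 * sqrt(24.8)
= 0.56 * 4.98
= 2.789 MPa

2.789


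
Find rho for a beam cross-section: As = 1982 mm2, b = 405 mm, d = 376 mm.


rho = As / (b * d)
= 1982 / (405 * 376)
= 0.013

0.013


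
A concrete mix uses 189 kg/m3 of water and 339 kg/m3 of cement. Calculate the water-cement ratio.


w/c = water / cement
w/c = 189 / 339 = 0.558

0.558


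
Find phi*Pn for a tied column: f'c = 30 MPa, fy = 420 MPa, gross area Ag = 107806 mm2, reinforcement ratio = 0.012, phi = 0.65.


Ast = rho * Ag = 0.012 * 107806 = 1293.672 mm2
phi*Pn = 0.65 * 0.80 * (0.85 * 30 * (107806 - 1293.672) + 420 * 1293.672) / 1000
= 1694.89 kN

1694.89


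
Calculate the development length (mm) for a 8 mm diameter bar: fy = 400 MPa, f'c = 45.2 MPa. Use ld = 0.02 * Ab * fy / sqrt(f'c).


Ab = pi * 8^2 / 4 = 50.265 mm2
ld = 0.02 * 50.265 * 400 / sqrt(45.2)
= 59.8 mm

59.8


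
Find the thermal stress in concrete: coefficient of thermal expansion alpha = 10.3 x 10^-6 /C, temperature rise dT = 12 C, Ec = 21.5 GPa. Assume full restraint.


sigma = alpha * dT * Ec
= 10.3e-6 * 12 * 21.5 * 1000
= 2.657 MPa

2.657


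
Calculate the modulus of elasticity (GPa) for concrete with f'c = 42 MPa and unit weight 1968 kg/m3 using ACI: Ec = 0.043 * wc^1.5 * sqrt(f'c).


Ec = 0.043 * 1968^1.5 * sqrt(42) / 1000
= 24.33 GPa

24.33


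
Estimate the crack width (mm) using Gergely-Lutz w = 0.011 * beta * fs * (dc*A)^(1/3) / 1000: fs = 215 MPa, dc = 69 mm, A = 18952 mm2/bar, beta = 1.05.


w = 0.011 * beta * fs * (dc * A)^(1/3) / 1000
= 0.011 * 1.05 * 215 * (69 * 18952)^(1/3) / 1000
= 0.272 mm

0.272


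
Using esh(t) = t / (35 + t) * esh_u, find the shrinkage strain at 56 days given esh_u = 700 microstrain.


esh(56) = 56 / (35 + 56) * 700
= 56 / 91 * 700
= 430.8 microstrain

430.8


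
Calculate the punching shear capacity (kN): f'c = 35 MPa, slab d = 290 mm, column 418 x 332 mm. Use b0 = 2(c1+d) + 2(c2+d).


b0 = 2*(418 + 290) + 2*(332 + 290) = 2660 mm
Vc = 0.33 * sqrt(35) * 2660 * 290 / 1000
= 1506.01 kN

1506.01


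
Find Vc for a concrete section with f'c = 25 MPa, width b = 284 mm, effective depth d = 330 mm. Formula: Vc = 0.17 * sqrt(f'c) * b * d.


Vc = 0.17 * sqrt(25) * 284 * 330 / 1000
= 79.66 kN

79.66


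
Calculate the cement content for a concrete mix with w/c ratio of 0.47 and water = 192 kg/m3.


Cement = water / (w/c)
= 192 / 0.47
= 408.5 kg/m3

408.5


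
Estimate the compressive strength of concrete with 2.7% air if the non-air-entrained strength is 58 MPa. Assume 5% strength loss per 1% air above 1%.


Strength loss = (2.7 - 1) * 5 = 8.5%
f'c = 58 * (1 - 8.5/100)
= 53.07 MPa

53.07


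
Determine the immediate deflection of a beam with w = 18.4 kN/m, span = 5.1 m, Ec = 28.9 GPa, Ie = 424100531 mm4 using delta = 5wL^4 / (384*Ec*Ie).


Convert: L = 5.1 m = 5100 mm, Ec = 28.9 GPa = 28900 MPa
delta = 5 * 18.4 * 5100^4 / (384 * 28900 * 424100531)
= 13.22 mm

13.22


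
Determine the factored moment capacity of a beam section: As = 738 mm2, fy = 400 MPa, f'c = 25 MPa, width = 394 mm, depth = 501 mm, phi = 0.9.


a = As * fy / (0.85 * f'c * b)
= 738 * 400 / (0.85 * 25 * 394)
= 35.2583 mm
Mn = As * fy * (d - a/2) / 10^6
= 142.6911 kN-m
phi*Mn = 0.9 * 142.6911 = 128.42 kN-m

128.42


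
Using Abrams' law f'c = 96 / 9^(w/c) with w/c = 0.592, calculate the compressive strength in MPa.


f'c = 96 / 9^0.592
= 96 / 3.672
= 26.14 MPa

26.14


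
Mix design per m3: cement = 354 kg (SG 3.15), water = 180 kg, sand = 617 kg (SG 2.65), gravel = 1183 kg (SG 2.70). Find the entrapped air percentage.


Vol cement = 354 / (3.15 * 1000) = 0.112381 m3
Vol water = 180 / 1000 = 0.18 m3
Vol sand = 617 / (2.65 * 1000) = 0.23283 m3
Vol gravel = 1183 / (2.70 * 1000) = 0.438148 m3
Total solid + water volume = 0.963359 m3
Air = (1 - 0.963359) * 100 = 3.66%

3.66


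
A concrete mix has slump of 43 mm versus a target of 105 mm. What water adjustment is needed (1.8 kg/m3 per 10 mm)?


Difference = 105 - 43 = 62 mm
Water adjustment = 62 * 1.8 / 10 = 11.2 kg/m3

11.2


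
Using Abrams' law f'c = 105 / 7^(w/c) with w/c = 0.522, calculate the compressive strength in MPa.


f'c = 105 / 7^0.522
= 105 / 2.761
= 38.02 MPa

38.02


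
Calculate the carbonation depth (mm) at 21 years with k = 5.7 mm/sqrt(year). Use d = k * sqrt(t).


depth = k * sqrt(t)
= 5.7 * sqrt(21)
= 26.12 mm

26.12


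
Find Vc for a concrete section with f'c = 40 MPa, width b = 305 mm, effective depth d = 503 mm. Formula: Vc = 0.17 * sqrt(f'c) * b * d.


Vc = 0.17 * sqrt(40) * 305 * 503 / 1000
= 164.95 kN

164.95


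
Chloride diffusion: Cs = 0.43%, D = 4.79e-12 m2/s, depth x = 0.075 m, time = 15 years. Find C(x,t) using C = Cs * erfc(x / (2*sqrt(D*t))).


t_seconds = 15 * 365.25 * 24 * 3600 = 473364000.0 s
arg = 0.075 / (2 * sqrt(4.79e-12 * 473364000.0))
= 0.7875
erfc(0.7875) = 0.2654
C = 0.43 * 0.2654 = 0.1141%

0.1141


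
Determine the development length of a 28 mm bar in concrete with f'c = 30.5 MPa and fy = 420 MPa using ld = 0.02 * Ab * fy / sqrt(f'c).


Ab = pi * 28^2 / 4 = 615.752 mm2
ld = 0.02 * 615.752 * 420 / sqrt(30.5)
= 936.6 mm

936.6


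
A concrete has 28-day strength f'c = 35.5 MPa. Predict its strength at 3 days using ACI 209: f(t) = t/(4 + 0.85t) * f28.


f(3) = 3 / (4 + 0.85 * 3) * 35.5
= 3 / 6.55 * 35.5
= 16.26 MPa

16.26


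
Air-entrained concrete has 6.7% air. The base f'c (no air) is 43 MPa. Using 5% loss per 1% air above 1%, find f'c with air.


Strength loss = (6.7 - 1) * 5 = 28.5%
f'c = 43 * (1 - 28.5/100)
= 30.75 MPa

30.75


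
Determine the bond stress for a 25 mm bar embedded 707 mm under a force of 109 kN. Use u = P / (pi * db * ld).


u = P / (pi * db * ld)
= 109 * 1000 / (pi * 25 * 707)
= 1.963 MPa

1.963


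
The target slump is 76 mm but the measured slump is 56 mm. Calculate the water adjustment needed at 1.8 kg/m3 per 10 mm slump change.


Difference = 76 - 56 = 20 mm
Water adjustment = 20 * 1.8 / 10 = 3.6 kg/m3

3.6


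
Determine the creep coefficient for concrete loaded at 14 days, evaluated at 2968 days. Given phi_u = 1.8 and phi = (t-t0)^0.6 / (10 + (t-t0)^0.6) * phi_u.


dt = 2968 - 14 = 2954
phi = 2954^0.6 / (10 + 2954^0.6) * 1.8
= 1.662

1.662


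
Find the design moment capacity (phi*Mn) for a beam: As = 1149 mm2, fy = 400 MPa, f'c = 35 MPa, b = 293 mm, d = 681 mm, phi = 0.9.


a = As * fy / (0.85 * f'c * b)
= 1149 * 400 / (0.85 * 35 * 293)
= 52.7261 mm
Mn = As * fy * (d - a/2) / 10^6
= 300.8711 kN-m
phi*Mn = 0.9 * 300.8711 = 270.78 kN-m

270.78


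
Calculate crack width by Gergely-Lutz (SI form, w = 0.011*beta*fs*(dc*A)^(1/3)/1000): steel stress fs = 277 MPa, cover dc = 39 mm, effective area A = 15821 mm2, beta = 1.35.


w = 0.011 * beta * fs * (dc * A)^(1/3) / 1000
= 0.011 * 1.35 * 277 * (39 * 15821)^(1/3) / 1000
= 0.35 mm

0.35


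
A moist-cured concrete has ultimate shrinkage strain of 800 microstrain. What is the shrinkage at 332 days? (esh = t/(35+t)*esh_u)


esh(332) = 332 / (35 + 332) * 800
= 332 / 367 * 800
= 723.7 microstrain

723.7


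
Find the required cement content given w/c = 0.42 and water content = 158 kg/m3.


Cement = water / (w/c)
= 158 / 0.42
= 376.2 kg/m3

376.2


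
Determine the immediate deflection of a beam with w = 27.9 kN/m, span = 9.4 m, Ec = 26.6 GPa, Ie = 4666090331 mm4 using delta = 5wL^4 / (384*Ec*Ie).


Convert: L = 9.4 m = 9400 mm, Ec = 26.6 GPa = 26600 MPa
delta = 5 * 27.9 * 9400^4 / (384 * 26600 * 4666090331)
= 22.85 mm

22.85


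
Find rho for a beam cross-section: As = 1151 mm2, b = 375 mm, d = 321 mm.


rho = As / (b * d)
= 1151 / (375 * 321)
= 0.0096

0.0096


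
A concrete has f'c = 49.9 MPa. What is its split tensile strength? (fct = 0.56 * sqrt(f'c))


fct = 0.56 * sqrt(49.9)
= 0.56 * 7.064
= 3.956 MPa

3.956


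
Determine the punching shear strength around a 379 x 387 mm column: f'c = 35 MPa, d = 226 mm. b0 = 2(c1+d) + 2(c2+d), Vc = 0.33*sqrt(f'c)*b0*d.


b0 = 2*(379 + 226) + 2*(387 + 226) = 2436 mm
Vc = 0.33 * sqrt(35) * 2436 * 226 / 1000
= 1074.81 kN

1074.81


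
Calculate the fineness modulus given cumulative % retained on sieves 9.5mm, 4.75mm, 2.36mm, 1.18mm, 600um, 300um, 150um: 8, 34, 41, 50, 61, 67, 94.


FM = sum(cumulative % retained) / 100
= 355 / 100
= 3.55

3.55


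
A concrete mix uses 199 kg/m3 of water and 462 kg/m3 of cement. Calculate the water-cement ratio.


w/c = water / cement
w/c = 199 / 462 = 0.431

0.431


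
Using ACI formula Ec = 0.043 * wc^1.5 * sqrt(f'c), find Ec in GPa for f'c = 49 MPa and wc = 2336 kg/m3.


Ec = 0.043 * 2336^1.5 * sqrt(49) / 1000
= 33.98 GPa

33.98


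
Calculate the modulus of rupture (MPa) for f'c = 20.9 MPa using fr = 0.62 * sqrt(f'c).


fr = 0.62 * sqrt(20.9)
= 2.834 MPa

2.834


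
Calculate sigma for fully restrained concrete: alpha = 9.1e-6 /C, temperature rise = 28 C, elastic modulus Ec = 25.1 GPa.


sigma = alpha * dT * Ec
= 9.1e-6 * 28 * 25.1 * 1000
= 6.395 MPa

6.395


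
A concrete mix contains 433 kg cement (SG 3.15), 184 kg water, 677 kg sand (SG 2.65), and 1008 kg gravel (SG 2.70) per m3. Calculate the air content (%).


Vol cement = 433 / (3.15 * 1000) = 0.13746 m3
Vol water = 184 / 1000 = 0.184 m3
Vol sand = 677 / (2.65 * 1000) = 0.255472 m3
Vol gravel = 1008 / (2.70 * 1000) = 0.373333 m3
Total solid + water volume = 0.950265 m3
Air = (1 - 0.950265) * 100 = 4.97%

4.97


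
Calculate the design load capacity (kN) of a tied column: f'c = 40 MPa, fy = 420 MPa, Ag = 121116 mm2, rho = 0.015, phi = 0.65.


Ast = rho * Ag = 0.015 * 121116 = 1816.74 mm2
phi*Pn = 0.65 * 0.80 * (0.85 * 40 * (121116 - 1816.74) + 420 * 1816.74) / 1000
= 2505.99 kN

2505.99


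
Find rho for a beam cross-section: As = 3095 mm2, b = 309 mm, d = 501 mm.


rho = As / (b * d)
= 3095 / (309 * 501)
= 0.02

0.02


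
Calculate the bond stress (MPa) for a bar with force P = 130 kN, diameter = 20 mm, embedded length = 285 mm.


u = P / (pi * db * ld)
= 130 * 1000 / (pi * 20 * 285)
= 7.26 MPa

7.26


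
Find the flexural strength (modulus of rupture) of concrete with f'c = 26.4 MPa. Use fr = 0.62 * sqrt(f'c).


fr = 0.62 * sqrt(26.4)
= 3.186 MPa

3.186


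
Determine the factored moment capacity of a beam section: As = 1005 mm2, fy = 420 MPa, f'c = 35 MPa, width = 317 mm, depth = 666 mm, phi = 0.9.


a = As * fy / (0.85 * f'c * b)
= 1005 * 420 / (0.85 * 35 * 317)
= 44.7578 mm
Mn = As * fy * (d - a/2) / 10^6
= 271.6725 kN-m
phi*Mn = 0.9 * 271.6725 = 244.51 kN-m

244.51


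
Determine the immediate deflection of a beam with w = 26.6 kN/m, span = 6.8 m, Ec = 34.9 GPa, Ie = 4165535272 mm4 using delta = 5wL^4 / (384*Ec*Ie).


Convert: L = 6.8 m = 6800 mm, Ec = 34.9 GPa = 34900 MPa
delta = 5 * 26.6 * 6800^4 / (384 * 34900 * 4165535272)
= 5.09 mm

5.09


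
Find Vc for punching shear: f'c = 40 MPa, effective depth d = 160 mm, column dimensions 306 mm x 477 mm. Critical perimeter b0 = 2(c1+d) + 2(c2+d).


b0 = 2*(306 + 160) + 2*(477 + 160) = 2206 mm
Vc = 0.33 * sqrt(40) * 2206 * 160 / 1000
= 736.66 kN

736.66


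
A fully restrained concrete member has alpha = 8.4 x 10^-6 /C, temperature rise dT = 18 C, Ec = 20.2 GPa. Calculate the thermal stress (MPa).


sigma = alpha * dT * Ec
= 8.4e-6 * 18 * 20.2 * 1000
= 3.054 MPa

3.054


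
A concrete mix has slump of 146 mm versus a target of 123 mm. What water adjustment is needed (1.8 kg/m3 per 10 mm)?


Difference = 123 - 146 = -23 mm
Water adjustment = -23 * 1.8 / 10 = -4.1 kg/m3

-4.1


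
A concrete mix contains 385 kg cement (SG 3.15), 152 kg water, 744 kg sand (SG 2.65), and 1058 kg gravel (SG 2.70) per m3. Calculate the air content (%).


Vol cement = 385 / (3.15 * 1000) = 0.122222 m3
Vol water = 152 / 1000 = 0.152 m3
Vol sand = 744 / (2.65 * 1000) = 0.280755 m3
Vol gravel = 1058 / (2.70 * 1000) = 0.391852 m3
Total solid + water volume = 0.946829 m3
Air = (1 - 0.946829) * 100 = 5.32%

5.32


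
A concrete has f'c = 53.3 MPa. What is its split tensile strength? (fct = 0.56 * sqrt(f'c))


fct = 0.56 * sqrt(53.3)
= 0.56 * 7.301
= 4.088 MPa

4.088


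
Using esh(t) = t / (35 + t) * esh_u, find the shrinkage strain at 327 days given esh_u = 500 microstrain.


esh(327) = 327 / (35 + 327) * 500
= 327 / 362 * 500
= 451.7 microstrain

451.7


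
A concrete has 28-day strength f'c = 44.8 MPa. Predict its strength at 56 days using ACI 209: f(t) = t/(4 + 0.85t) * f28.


f(56) = 56 / (4 + 0.85 * 56) * 44.8
= 56 / 51.6 * 44.8
= 48.62 MPa

48.62


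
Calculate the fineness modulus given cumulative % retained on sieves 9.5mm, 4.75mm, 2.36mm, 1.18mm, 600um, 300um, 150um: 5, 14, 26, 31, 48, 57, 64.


FM = sum(cumulative % retained) / 100
= 245 / 100
= 2.45

2.45


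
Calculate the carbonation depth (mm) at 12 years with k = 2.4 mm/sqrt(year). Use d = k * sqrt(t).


depth = k * sqrt(t)
= 2.4 * sqrt(12)
= 8.31 mm

8.31


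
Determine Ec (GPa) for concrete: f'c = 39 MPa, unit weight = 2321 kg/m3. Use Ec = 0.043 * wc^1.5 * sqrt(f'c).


Ec = 0.043 * 2321^1.5 * sqrt(39) / 1000
= 30.03 GPa

30.03


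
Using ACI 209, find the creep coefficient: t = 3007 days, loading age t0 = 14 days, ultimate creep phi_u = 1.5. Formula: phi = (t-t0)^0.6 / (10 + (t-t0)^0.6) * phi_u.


dt = 3007 - 14 = 2993
phi = 2993^0.6 / (10 + 2993^0.6) * 1.5
= 1.386

1.386


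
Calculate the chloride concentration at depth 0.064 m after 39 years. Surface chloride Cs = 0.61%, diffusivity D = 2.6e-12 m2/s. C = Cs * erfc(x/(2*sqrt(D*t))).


t_seconds = 39 * 365.25 * 24 * 3600 = 1230746400.0 s
arg = 0.064 / (2 * sqrt(2.6e-12 * 1230746400.0))
= 0.5657
erfc(0.5657) = 0.4237
C = 0.61 * 0.4237 = 0.2585%

0.2585


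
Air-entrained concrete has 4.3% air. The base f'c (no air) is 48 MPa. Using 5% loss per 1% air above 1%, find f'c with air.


Strength loss = (4.3 - 1) * 5 = 16.5%
f'c = 48 * (1 - 16.5/100)
= 40.08 MPa

40.08


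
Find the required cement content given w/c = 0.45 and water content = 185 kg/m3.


Cement = water / (w/c)
= 185 / 0.45
= 411.1 kg/m3

411.1


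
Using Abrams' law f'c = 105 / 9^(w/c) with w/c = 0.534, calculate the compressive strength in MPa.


f'c = 105 / 9^0.534
= 105 / 3.233
= 32.48 MPa

32.48


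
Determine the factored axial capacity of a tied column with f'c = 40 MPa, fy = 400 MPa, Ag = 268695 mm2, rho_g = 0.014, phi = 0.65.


Ast = rho * Ag = 0.014 * 268695 = 3761.73 mm2
phi*Pn = 0.65 * 0.80 * (0.85 * 40 * (268695 - 3761.73) + 400 * 3761.73) / 1000
= 5466.46 kN

5466.46


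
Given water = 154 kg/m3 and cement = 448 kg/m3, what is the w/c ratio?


w/c = water / cement
w/c = 154 / 448 = 0.344

0.344


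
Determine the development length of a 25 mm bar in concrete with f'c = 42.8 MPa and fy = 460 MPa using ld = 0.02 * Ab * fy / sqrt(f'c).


Ab = pi * 25^2 / 4 = 490.874 mm2
ld = 0.02 * 490.874 * 460 / sqrt(42.8)
= 690.3 mm

690.3


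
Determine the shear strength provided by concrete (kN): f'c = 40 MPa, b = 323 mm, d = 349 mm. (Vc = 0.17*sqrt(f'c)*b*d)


Vc = 0.17 * sqrt(40) * 323 * 349 / 1000
= 121.2 kN

121.2


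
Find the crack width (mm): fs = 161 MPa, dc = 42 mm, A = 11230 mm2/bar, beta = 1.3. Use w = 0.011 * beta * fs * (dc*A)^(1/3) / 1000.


w = 0.011 * beta * fs * (dc * A)^(1/3) / 1000
= 0.011 * 1.3 * 161 * (42 * 11230)^(1/3) / 1000
= 0.179 mm

0.179


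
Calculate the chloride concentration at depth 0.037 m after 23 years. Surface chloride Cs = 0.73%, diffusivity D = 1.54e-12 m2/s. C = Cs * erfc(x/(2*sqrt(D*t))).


t_seconds = 23 * 365.25 * 24 * 3600 = 725824800.0 s
arg = 0.037 / (2 * sqrt(1.54e-12 * 725824800.0))
= 0.5533
erfc(0.5533) = 0.4339
C = 0.73 * 0.4339 = 0.3167%

0.3167


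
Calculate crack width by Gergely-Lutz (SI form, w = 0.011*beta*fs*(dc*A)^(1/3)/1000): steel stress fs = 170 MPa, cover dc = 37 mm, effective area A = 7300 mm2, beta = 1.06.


w = 0.011 * beta * fs * (dc * A)^(1/3) / 1000
= 0.011 * 1.06 * 170 * (37 * 7300)^(1/3) / 1000
= 0.128 mm

0.128


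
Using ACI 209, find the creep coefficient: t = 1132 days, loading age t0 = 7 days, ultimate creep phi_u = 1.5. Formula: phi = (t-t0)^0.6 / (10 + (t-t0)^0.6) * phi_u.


dt = 1132 - 7 = 1125
phi = 1125^0.6 / (10 + 1125^0.6) * 1.5
= 1.307

1.307


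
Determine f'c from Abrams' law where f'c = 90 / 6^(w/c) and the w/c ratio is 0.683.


f'c = 90 / 6^0.683
= 90 / 3.4
= 26.47 MPa

26.47


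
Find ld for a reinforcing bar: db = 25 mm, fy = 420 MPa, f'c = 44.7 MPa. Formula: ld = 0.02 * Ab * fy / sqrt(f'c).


Ab = pi * 25^2 / 4 = 490.874 mm2
ld = 0.02 * 490.874 * 420 / sqrt(44.7)
= 616.7 mm

616.7


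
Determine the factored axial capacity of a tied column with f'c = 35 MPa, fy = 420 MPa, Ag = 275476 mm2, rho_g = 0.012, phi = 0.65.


Ast = rho * Ag = 0.012 * 275476 = 3305.712 mm2
phi*Pn = 0.65 * 0.80 * (0.85 * 35 * (275476 - 3305.712) + 420 * 3305.712) / 1000
= 4932.44 kN

4932.44


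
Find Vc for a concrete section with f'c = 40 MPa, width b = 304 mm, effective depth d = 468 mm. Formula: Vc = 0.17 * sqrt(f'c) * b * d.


Vc = 0.17 * sqrt(40) * 304 * 468 / 1000
= 152.97 kN

152.97


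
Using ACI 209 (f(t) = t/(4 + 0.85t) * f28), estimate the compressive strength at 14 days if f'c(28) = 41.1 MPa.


f(14) = 14 / (4 + 0.85 * 14) * 41.1
= 14 / 15.9 * 41.1
= 36.19 MPa

36.19


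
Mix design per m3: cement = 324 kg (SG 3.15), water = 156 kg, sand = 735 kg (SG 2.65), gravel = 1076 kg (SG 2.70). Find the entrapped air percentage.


Vol cement = 324 / (3.15 * 1000) = 0.102857 m3
Vol water = 156 / 1000 = 0.156 m3
Vol sand = 735 / (2.65 * 1000) = 0.277358 m3
Vol gravel = 1076 / (2.70 * 1000) = 0.398519 m3
Total solid + water volume = 0.934734 m3
Air = (1 - 0.934734) * 100 = 6.53%

6.53


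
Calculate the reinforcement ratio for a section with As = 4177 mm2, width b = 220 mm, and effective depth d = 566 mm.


rho = As / (b * d)
= 4177 / (220 * 566)
= 0.0335

0.0335


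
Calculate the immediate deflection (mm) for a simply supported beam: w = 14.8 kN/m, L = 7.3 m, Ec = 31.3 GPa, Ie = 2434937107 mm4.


Convert: L = 7.3 m = 7300 mm, Ec = 31.3 GPa = 31300 MPa
delta = 5 * 14.8 * 7300^4 / (384 * 31300 * 2434937107)
= 7.18 mm

7.18


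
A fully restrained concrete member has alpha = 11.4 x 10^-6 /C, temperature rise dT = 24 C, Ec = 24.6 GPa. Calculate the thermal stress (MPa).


sigma = alpha * dT * Ec
= 11.4e-6 * 24 * 24.6 * 1000
= 6.731 MPa

6.731


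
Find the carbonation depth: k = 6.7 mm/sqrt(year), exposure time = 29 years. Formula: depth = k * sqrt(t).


depth = k * sqrt(t)
= 6.7 * sqrt(29)
= 36.08 mm

36.08


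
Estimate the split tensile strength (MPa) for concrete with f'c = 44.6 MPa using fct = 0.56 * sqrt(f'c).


fct = 0.56 * sqrt(44.6)
= 0.56 * 6.678
= 3.74 MPa

3.74


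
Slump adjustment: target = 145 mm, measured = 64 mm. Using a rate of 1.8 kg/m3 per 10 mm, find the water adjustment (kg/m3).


Difference = 145 - 64 = 81 mm
Water adjustment = 81 * 1.8 / 10 = 14.6 kg/m3

14.6


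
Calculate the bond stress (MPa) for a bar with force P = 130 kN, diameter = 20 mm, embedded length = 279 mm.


u = P / (pi * db * ld)
= 130 * 1000 / (pi * 20 * 279)
= 7.416 MPa

7.416


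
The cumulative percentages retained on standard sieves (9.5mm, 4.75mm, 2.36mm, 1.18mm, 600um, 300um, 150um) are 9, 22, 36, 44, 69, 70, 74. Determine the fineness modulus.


FM = sum(cumulative % retained) / 100
= 324 / 100
= 3.24

3.24


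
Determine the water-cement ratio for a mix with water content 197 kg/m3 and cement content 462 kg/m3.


w/c = water / cement
w/c = 197 / 462 = 0.426

0.426


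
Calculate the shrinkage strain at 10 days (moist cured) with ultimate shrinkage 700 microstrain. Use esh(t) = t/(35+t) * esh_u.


esh(10) = 10 / (35 + 10) * 700
= 10 / 45 * 700
= 155.6 microstrain

155.6


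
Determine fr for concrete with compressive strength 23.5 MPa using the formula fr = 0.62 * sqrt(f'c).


fr = 0.62 * sqrt(23.5)
= 3.006 MPa

3.006


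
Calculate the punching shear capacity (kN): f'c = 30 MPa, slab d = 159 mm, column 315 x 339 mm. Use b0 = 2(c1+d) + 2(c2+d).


b0 = 2*(315 + 159) + 2*(339 + 159) = 1944 mm
Vc = 0.33 * sqrt(30) * 1944 * 159 / 1000
= 558.69 kN

558.69


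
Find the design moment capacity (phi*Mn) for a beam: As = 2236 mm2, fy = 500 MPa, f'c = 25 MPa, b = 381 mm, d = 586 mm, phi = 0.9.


a = As * fy / (0.85 * f'c * b)
= 2236 * 500 / (0.85 * 25 * 381)
= 138.0886 mm
Mn = As * fy * (d - a/2) / 10^6
= 577.9565 kN-m
phi*Mn = 0.9 * 577.9565 = 520.16 kN-m

520.16


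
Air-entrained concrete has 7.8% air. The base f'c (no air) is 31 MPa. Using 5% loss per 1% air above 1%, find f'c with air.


Strength loss = (7.8 - 1) * 5 = 34.0%
f'c = 31 * (1 - 34.0/100)
= 20.46 MPa

20.46


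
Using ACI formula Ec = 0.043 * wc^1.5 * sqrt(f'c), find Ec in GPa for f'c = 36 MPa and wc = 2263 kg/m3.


Ec = 0.043 * 2263^1.5 * sqrt(36) / 1000
= 27.77 GPa

27.77


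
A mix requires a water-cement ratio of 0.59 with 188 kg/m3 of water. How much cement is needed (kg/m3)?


Cement = water / (w/c)
= 188 / 0.59
= 318.6 kg/m3

318.6


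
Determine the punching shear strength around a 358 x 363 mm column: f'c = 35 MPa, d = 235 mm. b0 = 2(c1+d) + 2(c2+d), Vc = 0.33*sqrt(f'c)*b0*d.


b0 = 2*(358 + 235) + 2*(363 + 235) = 2382 mm
Vc = 0.33 * sqrt(35) * 2382 * 235 / 1000
= 1092.84 kN

1092.84


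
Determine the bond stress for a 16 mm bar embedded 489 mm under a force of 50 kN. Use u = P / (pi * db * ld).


u = P / (pi * db * ld)
= 50 * 1000 / (pi * 16 * 489)
= 2.034 MPa

2.034


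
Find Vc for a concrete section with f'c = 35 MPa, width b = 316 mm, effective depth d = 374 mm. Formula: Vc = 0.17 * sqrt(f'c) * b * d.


Vc = 0.17 * sqrt(35) * 316 * 374 / 1000
= 118.86 kN

118.86


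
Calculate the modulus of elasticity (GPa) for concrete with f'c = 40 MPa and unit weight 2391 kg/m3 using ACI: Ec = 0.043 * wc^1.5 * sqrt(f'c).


Ec = 0.043 * 2391^1.5 * sqrt(40) / 1000
= 31.8 GPa

31.8


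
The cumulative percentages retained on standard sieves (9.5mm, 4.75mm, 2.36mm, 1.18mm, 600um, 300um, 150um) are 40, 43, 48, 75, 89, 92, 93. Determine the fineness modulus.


FM = sum(cumulative % retained) / 100
= 480 / 100
= 4.8

4.8


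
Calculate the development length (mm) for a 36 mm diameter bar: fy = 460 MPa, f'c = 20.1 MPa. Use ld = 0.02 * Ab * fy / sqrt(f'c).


Ab = pi * 36^2 / 4 = 1017.876 mm2
ld = 0.02 * 1017.876 * 460 / sqrt(20.1)
= 2088.7 mm

2088.7


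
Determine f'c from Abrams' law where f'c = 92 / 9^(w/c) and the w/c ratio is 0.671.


f'c = 92 / 9^0.671
= 92 / 4.368
= 21.06 MPa

21.06


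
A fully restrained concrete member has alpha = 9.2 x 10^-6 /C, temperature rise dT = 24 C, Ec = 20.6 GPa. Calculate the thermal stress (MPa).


sigma = alpha * dT * Ec
= 9.2e-6 * 24 * 20.6 * 1000
= 4.548 MPa

4.548


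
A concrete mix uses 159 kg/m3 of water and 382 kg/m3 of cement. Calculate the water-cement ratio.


w/c = water / cement
w/c = 159 / 382 = 0.416

0.416


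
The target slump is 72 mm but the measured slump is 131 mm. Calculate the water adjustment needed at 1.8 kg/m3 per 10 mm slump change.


Difference = 72 - 131 = -59 mm
Water adjustment = -59 * 1.8 / 10 = -10.6 kg/m3

-10.6


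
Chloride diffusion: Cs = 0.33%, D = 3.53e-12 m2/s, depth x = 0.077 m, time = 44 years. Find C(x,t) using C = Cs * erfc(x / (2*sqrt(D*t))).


t_seconds = 44 * 365.25 * 24 * 3600 = 1388534400.0 s
arg = 0.077 / (2 * sqrt(3.53e-12 * 1388534400.0))
= 0.5499
erfc(0.5499) = 0.4367
C = 0.33 * 0.4367 = 0.1441%

0.1441


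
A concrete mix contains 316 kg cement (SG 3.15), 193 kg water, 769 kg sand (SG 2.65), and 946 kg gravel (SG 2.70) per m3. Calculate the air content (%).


Vol cement = 316 / (3.15 * 1000) = 0.100317 m3
Vol water = 193 / 1000 = 0.193 m3
Vol sand = 769 / (2.65 * 1000) = 0.290189 m3
Vol gravel = 946 / (2.70 * 1000) = 0.35037 m3
Total solid + water volume = 0.933877 m3
Air = (1 - 0.933877) * 100 = 6.61%

6.61


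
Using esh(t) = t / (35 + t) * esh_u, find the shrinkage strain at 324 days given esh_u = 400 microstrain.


esh(324) = 324 / (35 + 324) * 400
= 324 / 359 * 400
= 361.0 microstrain

361.0


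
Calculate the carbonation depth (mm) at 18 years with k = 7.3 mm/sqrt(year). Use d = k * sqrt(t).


depth = k * sqrt(t)
= 7.3 * sqrt(18)
= 30.97 mm

30.97


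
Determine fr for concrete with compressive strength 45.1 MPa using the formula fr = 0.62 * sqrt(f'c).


fr = 0.62 * sqrt(45.1)
= 4.164 MPa

4.164


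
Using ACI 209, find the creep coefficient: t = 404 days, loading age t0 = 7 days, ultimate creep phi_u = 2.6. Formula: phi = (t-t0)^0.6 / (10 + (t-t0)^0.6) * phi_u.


dt = 404 - 7 = 397
phi = 397^0.6 / (10 + 397^0.6) * 2.6
= 2.038

2.038


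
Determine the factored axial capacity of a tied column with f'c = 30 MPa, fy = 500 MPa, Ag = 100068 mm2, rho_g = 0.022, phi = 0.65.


Ast = rho * Ag = 0.022 * 100068 = 2201.496 mm2
phi*Pn = 0.65 * 0.80 * (0.85 * 30 * (100068 - 2201.496) + 500 * 2201.496) / 1000
= 1870.1 kN

1870.1


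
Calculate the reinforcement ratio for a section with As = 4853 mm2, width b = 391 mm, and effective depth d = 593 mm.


rho = As / (b * d)
= 4853 / (391 * 593)
= 0.0209

0.0209


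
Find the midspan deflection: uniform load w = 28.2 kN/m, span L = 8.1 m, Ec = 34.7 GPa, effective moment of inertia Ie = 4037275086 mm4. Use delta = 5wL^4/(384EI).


Convert: L = 8.1 m = 8100 mm, Ec = 34.7 GPa = 34700 MPa
delta = 5 * 28.2 * 8100^4 / (384 * 34700 * 4037275086)
= 11.28 mm

11.28


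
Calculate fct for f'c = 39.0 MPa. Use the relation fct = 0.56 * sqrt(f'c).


fct = 0.56 * sqrt(39.0)
= 0.56 * 6.245
= 3.497 MPa

3.497


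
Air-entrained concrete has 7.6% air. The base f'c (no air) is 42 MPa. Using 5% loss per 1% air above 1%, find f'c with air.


Strength loss = (7.6 - 1) * 5 = 33.0%
f'c = 42 * (1 - 33.0/100)
= 28.14 MPa

28.14


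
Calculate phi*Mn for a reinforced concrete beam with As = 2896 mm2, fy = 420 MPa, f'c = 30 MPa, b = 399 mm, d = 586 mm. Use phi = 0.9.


a = As * fy / (0.85 * f'c * b)
= 2896 * 420 / (0.85 * 30 * 399)
= 119.5459 mm
Mn = As * fy * (d - a/2) / 10^6
= 640.0605 kN-m
phi*Mn = 0.9 * 640.0605 = 576.05 kN-m

576.05


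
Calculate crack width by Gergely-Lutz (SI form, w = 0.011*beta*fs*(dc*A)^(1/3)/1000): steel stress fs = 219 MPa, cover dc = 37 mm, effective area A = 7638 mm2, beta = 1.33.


w = 0.011 * beta * fs * (dc * A)^(1/3) / 1000
= 0.011 * 1.33 * 219 * (37 * 7638)^(1/3) / 1000
= 0.21 mm

0.21


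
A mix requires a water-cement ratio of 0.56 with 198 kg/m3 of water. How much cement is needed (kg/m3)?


Cement = water / (w/c)
= 198 / 0.56
= 353.6 kg/m3

353.6


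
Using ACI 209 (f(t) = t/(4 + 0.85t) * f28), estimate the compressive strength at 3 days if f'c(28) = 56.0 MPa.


f(3) = 3 / (4 + 0.85 * 3) * 56.0
= 3 / 6.55 * 56.0
= 25.65 MPa

25.65
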